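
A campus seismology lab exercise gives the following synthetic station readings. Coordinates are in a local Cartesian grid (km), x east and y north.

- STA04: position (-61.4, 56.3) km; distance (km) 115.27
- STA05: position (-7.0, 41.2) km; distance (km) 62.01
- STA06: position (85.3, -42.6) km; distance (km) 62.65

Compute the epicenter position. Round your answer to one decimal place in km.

Circle about each station: (x + 61.4)² + (y − 56.3)² = 115.27²; (x + 7.0)² + (y − 41.2)² = 62.01²; (x − 85.3)² + (y + 42.6)² = 62.65².
Subtracting the STA04 equation from the STA05 and STA06 equations removes the quadratic terms:
108.8 x − 30.2 y = 4248.72
293.4 x − 197.8 y = 11513.35
Solving the 2×2 system: x ≈ 38.9, y ≈ -0.5 km.

x ≈ 38.9 km, y ≈ -0.5 km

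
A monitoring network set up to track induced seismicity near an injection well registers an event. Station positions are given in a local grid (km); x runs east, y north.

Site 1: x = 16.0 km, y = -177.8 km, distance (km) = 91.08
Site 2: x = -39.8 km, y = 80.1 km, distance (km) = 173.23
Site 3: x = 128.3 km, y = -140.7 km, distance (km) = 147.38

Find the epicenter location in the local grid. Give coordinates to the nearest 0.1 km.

-10.3 km east, -90.6 km north

Circle about each station: (x − 16.0)² + (y + 177.8)² = 91.08²; (x + 39.8)² + (y − 80.1)² = 173.23²; (x − 128.3)² + (y + 140.7)² = 147.38².
Subtracting the Site 1 equation from the Site 2 and Site 3 equations removes the quadratic terms:
-111.6 x + 515.8 y = -45581.86
224.6 x + 74.2 y = -9036.76
Solving the 2×2 system: x ≈ -10.3, y ≈ -90.6 km.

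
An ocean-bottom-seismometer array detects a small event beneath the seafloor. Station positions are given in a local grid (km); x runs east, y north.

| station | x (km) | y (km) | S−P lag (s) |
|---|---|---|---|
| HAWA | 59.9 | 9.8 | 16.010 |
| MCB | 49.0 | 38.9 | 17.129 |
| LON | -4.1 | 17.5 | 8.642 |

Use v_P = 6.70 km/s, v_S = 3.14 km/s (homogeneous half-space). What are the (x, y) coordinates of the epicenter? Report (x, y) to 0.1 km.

x ≈ -26.7 km, y ≈ -28.3 km

Distance from S−P lag: d = Δt · v_P v_S / (v_P − v_S) = Δt · (6.70·3.14)/(6.70−3.14) ≈ 5.9096·Δt.
So d_HAWA = 94.61, d_MCB = 101.22, d_LON = 51.07 km.
Circle about each station: (x − 59.9)² + (y − 9.8)² = 94.61²; (x − 49.0)² + (y − 38.9)² = 101.22²; (x + 4.1)² + (y − 17.5)² = 51.07².
Subtracting pairs of circle equations eliminates x²+y² and gives linear equations (the radical axes):
-21.8 x + 58.2 y = -1064.28
-128.0 x + 15.4 y = 2981.92
Solving the 2×2 system: x ≈ -26.7, y ≈ -28.3 km.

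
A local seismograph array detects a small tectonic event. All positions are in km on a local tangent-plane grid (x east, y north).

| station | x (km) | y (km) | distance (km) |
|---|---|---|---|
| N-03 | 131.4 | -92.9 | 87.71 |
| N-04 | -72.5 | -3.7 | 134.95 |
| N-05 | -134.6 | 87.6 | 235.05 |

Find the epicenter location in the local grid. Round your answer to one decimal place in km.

x ≈ 52.4 km, y ≈ -54.8 km

Circle about each station: (x − 131.4)² + (y + 92.9)² = 87.71²; (x + 72.5)² + (y + 3.7)² = 134.95²; (x + 134.6)² + (y − 87.6)² = 235.05².
Subtracting the N-03 equation from the N-04 and N-05 equations removes the quadratic terms:
-407.8 x + 178.4 y = -31144.89
-532.0 x + 361.0 y = -47660.91
Solving the 2×2 system: x ≈ 52.4, y ≈ -54.8 km.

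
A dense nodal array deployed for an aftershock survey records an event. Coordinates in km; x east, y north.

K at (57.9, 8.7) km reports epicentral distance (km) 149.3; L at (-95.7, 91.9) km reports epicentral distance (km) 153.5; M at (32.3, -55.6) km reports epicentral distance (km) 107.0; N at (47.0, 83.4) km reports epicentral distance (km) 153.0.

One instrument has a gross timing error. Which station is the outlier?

Solve using three stations at a time. Using K, L, M (subtract circle equations pairwise → linear system) gives (x, y) ≈ (-74.6, -60.1).
Distances from that point to each station vs reported:
  K: calculated 149.3 vs reported 149.3 → residual 0.0 km
  L: calculated 153.5 vs reported 153.5 → residual 0.0 km
  M: calculated 107.0 vs reported 107.0 → residual 0.0 km
  N: calculated 188.1 vs reported 153.0 → residual 35.1 km
K, L, M are mutually consistent (residuals ≈ 0); N is off by 35.1 km.

N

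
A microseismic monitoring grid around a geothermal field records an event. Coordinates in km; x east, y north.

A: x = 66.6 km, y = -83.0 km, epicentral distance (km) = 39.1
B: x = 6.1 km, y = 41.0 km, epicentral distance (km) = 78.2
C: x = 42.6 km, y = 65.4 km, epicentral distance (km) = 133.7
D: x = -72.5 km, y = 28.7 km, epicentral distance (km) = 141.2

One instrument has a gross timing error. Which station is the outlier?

Solve using three stations at a time. Using A, C, D (subtract circle equations pairwise → linear system) gives (x, y) ≈ (30.6, -67.8).
Distances from that point to each station vs reported:
  A: calculated 39.1 vs reported 39.1 → residual 0.0 km
  B: calculated 111.5 vs reported 78.2 → residual 33.3 km
  C: calculated 133.7 vs reported 133.7 → residual 0.0 km
  D: calculated 141.2 vs reported 141.2 → residual 0.0 km
A, C, D are mutually consistent (residuals ≈ 0); B is off by 33.3 km.

B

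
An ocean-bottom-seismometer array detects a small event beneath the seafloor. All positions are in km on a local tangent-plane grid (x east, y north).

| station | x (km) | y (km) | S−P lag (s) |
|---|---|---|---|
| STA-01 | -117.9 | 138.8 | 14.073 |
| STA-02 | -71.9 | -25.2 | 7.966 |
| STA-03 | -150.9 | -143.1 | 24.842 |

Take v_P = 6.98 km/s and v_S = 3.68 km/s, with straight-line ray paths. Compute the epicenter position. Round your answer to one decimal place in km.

x ≈ -79.0 km, y ≈ 36.4 km

Distance from S−P lag: d = Δt · v_P v_S / (v_P − v_S) = Δt · (6.98·3.68)/(6.98−3.68) ≈ 7.7838·Δt.
So d_STA-01 = 109.54, d_STA-02 = 62.01, d_STA-03 = 193.36 km.
Circle about each station: (x + 117.9)² + (y − 138.8)² = 109.54²; (x + 71.9)² + (y + 25.2)² = 62.01²; (x + 150.9)² + (y + 143.1)² = 193.36².
Subtracting the STA-01 equation from the STA-02 and STA-03 equations removes the quadratic terms:
92.0 x − 328.0 y = -19207.43
-66.0 x − 563.8 y = -15306.51
Solving the 2×2 system: x ≈ -79.0, y ≈ 36.4 km.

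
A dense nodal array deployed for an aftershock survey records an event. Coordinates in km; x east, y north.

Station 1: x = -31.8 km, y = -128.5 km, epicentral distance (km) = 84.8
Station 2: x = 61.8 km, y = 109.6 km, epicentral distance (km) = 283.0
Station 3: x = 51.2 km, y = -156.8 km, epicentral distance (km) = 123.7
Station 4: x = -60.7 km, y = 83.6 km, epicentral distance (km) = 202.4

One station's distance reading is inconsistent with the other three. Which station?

Station 3

Solve using three stations at a time. Using Station 1, Station 2, Station 4 (subtract circle equations pairwise → linear system) gives (x, y) ≈ (-115.0, -111.4).
Distances from that point to each station vs reported:
  Station 1: calculated 84.9 vs reported 84.8 → residual 0.1 km
  Station 2: calculated 283.0 vs reported 283.0 → residual 0.0 km
  Station 3: calculated 172.3 vs reported 123.7 → residual 48.6 km
  Station 4: calculated 202.4 vs reported 202.4 → residual 0.0 km
Station 1, Station 2, Station 4 are mutually consistent (residuals ≈ 0); Station 3 is off by 48.6 km.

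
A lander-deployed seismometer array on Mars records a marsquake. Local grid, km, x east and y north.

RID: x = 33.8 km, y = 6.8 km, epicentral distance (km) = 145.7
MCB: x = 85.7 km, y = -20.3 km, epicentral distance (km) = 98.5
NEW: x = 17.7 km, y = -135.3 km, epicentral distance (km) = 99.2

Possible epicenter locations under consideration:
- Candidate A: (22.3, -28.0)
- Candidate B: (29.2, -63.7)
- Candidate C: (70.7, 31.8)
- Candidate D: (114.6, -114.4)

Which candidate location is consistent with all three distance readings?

Candidate D

For each candidate, compare |candidate − station| to the reported distance:
Candidate A: residuals RID 109.0, MCB 34.6, NEW 8.2 → max 109.0 km
Candidate B: residuals RID 75.1, MCB 27.3, NEW 26.7 → max 75.1 km
Candidate C: residuals RID 101.1, MCB 44.3, NEW 76.1 → max 101.1 km
Candidate D: residuals RID 0.0, MCB 0.1, NEW 0.1 → max 0.1 km
Only Candidate D has all residuals ≈ 0.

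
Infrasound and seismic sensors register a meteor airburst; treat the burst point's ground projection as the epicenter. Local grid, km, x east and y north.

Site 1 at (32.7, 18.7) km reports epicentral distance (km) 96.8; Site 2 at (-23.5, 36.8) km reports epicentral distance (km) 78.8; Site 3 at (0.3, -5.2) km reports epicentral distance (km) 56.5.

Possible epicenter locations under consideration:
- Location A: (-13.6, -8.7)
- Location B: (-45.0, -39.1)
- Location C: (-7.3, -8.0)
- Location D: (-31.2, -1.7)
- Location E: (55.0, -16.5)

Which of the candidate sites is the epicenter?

Location B

For each candidate, compare |candidate − station| to the reported distance:
Location A: residuals Site 1 43.0, Site 2 32.2, Site 3 42.2 → max 43.0 km
Location B: residuals Site 1 0.0, Site 2 0.1, Site 3 0.1 → max 0.1 km
Location C: residuals Site 1 48.7, Site 2 31.2, Site 3 48.4 → max 48.7 km
Location D: residuals Site 1 29.7, Site 2 39.5, Site 3 24.8 → max 39.5 km
Location E: residuals Site 1 55.1, Site 2 16.1, Site 3 0.6 → max 55.1 km
Only Location B has all residuals ≈ 0.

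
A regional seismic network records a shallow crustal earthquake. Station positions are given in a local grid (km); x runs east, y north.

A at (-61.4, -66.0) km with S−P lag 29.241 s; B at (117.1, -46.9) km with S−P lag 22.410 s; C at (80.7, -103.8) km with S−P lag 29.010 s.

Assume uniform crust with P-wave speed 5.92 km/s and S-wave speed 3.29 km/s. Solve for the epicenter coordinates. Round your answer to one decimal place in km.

Distance from S−P lag: d = Δt · v_P v_S / (v_P − v_S) = Δt · (5.92·3.29)/(5.92−3.29) ≈ 7.4056·Δt.
So d_A = 216.55, d_B = 165.96, d_C = 214.84 km.
Circle about each station: (x + 61.4)² + (y + 66.0)² = 216.55²; (x − 117.1)² + (y + 46.9)² = 165.96²; (x − 80.7)² + (y + 103.8)² = 214.84².
Subtracting pairs of circle equations eliminates x²+y² and gives linear equations (the radical axes):
357.0 x + 38.2 y = 27137.24
284.2 x − 75.6 y = 9898.65
Solving the 2×2 system: x ≈ 64.2, y ≈ 110.4 km.

x ≈ 64.2 km, y ≈ 110.4 km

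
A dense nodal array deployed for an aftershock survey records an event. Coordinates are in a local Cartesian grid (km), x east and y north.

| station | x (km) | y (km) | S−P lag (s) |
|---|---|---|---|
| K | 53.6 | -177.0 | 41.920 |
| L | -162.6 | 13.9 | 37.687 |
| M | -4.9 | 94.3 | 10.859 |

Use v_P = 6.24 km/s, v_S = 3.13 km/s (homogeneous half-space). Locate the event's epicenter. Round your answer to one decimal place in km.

Distance from S−P lag: d = Δt · v_P v_S / (v_P − v_S) = Δt · (6.24·3.13)/(6.24−3.13) ≈ 6.2801·Δt.
So d_K = 263.26, d_L = 236.68, d_M = 68.20 km.
Circle about each station: (x − 53.6)² + (y + 177.0)² = 263.26²; (x + 162.6)² + (y − 13.9)² = 236.68²; (x + 4.9)² + (y − 94.3)² = 68.20².
Subtracting the K equation from the L and M equations removes the quadratic terms:
-432.4 x + 381.8 y = 5718.42
-117.0 x + 542.6 y = 39369.13
Solving the 2×2 system: x ≈ 62.8, y ≈ 86.1 km.
Check against K (with the unrounded x, y): √((x − 53.6)²+(y + 177.0)²) = 263.26 ≈ 263.26 km. ✓

x ≈ 62.8 km, y ≈ 86.1 km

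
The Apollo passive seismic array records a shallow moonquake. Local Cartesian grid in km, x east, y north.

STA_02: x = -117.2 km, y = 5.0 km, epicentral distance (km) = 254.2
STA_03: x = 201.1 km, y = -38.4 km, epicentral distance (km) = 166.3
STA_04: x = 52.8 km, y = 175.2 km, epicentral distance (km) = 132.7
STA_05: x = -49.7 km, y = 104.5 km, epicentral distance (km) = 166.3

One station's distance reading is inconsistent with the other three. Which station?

STA_04

Solve using three stations at a time. Using STA_02, STA_03, STA_05 (subtract circle equations pairwise → linear system) gives (x, y) ≈ (116.6, 104.8).
Distances from that point to each station vs reported:
  STA_02: calculated 254.2 vs reported 254.2 → residual 0.0 km
  STA_03: calculated 166.3 vs reported 166.3 → residual 0.0 km
  STA_04: calculated 95.0 vs reported 132.7 → residual 37.7 km
  STA_05: calculated 166.3 vs reported 166.3 → residual 0.0 km
STA_02, STA_03, STA_05 are mutually consistent (residuals ≈ 0); STA_04 is off by 37.7 km.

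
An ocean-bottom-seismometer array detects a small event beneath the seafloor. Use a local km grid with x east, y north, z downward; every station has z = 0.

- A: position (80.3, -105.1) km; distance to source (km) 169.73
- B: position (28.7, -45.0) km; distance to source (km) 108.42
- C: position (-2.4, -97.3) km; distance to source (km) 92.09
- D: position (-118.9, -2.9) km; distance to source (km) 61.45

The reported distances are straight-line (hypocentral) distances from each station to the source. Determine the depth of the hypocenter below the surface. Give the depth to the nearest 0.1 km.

Each station gives a sphere (x−x_i)² + (y−y_i)² + z² = d_i² (stations at z=0).
Subtracting the A sphere from B and C: z² cancels, leaving linear equations in x and y:
-103.2 x + 120.2 y = 2407.97
-165.4 x + 15.6 y = 12306.65
Solving: x ≈ -78.906, y ≈ -47.713 km (keep extra digits for the depth step; rounded: -78.9, -47.7).
Then from the A sphere: z² = 169.73² − (x − 80.3)² − (y + 105.1)² with x = -78.906, y = -47.713, so z ≈ 12.979 ≈ 13.0 km.

z ≈ 13.0 km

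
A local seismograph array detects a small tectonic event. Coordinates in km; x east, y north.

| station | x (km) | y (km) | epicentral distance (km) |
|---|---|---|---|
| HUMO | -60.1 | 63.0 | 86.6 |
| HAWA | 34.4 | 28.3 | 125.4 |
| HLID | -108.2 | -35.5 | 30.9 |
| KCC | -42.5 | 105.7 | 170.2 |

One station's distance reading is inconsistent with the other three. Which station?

KCC

Solve using three stations at a time. Using HUMO, HAWA, HLID (subtract circle equations pairwise → linear system) gives (x, y) ≈ (-80.9, -21.1).
Distances from that point to each station vs reported:
  HUMO: calculated 86.6 vs reported 86.6 → residual 0.0 km
  HAWA: calculated 125.4 vs reported 125.4 → residual 0.0 km
  HLID: calculated 30.9 vs reported 30.9 → residual 0.0 km
  KCC: calculated 132.5 vs reported 170.2 → residual 37.7 km
HUMO, HAWA, HLID are mutually consistent (residuals ≈ 0); KCC is off by 37.7 km.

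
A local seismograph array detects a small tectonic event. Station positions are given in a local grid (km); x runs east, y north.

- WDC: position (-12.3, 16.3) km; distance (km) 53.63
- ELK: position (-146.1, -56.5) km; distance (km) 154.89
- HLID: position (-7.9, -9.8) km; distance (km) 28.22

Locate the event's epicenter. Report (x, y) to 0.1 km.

Circle about each station: (x + 12.3)² + (y − 16.3)² = 53.63²; (x + 146.1)² + (y + 56.5)² = 154.89²; (x + 7.9)² + (y + 9.8)² = 28.22².
Subtracting the WDC equation from the ELK and HLID equations removes the quadratic terms:
-267.6 x − 145.6 y = 3005.74
8.8 x − 52.2 y = 1821.28
Solving the 2×2 system: x ≈ 7.1, y ≈ -33.7 km.
Check against WDC (with the unrounded x, y): √((x + 12.3)²+(y − 16.3)²) = 53.63 ≈ 53.63 km. ✓

x ≈ 7.1 km, y ≈ -33.7 km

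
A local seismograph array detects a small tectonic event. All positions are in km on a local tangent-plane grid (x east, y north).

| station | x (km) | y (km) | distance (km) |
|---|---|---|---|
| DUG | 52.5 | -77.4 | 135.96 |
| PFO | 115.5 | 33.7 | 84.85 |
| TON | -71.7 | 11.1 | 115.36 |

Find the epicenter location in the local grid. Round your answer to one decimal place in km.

34.0 km east, 57.3 km north

Circle about each station: (x − 52.5)² + (y + 77.4)² = 135.96²; (x − 115.5)² + (y − 33.7)² = 84.85²; (x + 71.7)² + (y − 11.1)² = 115.36².
Subtracting the DUG equation from the PFO and TON equations removes the quadratic terms:
126.0 x + 222.2 y = 17014.53
-248.4 x + 177.0 y = 1694.28
Solving the 2×2 system: x ≈ 34.0, y ≈ 57.3 km.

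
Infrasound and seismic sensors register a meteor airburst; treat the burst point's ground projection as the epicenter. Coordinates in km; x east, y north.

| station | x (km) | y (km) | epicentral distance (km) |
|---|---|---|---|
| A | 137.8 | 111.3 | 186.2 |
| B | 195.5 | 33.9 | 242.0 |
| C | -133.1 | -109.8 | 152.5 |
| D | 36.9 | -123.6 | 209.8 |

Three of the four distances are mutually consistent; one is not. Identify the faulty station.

C

Solve using three stations at a time. Using A, B, D (subtract circle equations pairwise → linear system) gives (x, y) ≈ (-43.8, 70.1).
Distances from that point to each station vs reported:
  A: calculated 186.2 vs reported 186.2 → residual 0.0 km
  B: calculated 242.0 vs reported 242.0 → residual 0.0 km
  C: calculated 200.8 vs reported 152.5 → residual 48.3 km
  D: calculated 209.8 vs reported 209.8 → residual 0.0 km
A, B, D are mutually consistent (residuals ≈ 0); C is off by 48.3 km.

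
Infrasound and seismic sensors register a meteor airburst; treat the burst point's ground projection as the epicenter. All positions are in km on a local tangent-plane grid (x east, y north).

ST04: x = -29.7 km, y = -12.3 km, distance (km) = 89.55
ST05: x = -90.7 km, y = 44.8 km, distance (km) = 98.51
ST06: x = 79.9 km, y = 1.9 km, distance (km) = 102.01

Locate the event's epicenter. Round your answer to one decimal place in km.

4.4 km east, 70.5 km north

Circle about each station: (x + 29.7)² + (y + 12.3)² = 89.55²; (x + 90.7)² + (y − 44.8)² = 98.51²; (x − 79.9)² + (y − 1.9)² = 102.01².
Subtracting pairs of circle equations eliminates x²+y² and gives linear equations (the radical axes):
-122.0 x + 114.2 y = 7515.13
219.2 x + 28.4 y = 2967.40
Solving the 2×2 system: x ≈ 4.4, y ≈ 70.5 km.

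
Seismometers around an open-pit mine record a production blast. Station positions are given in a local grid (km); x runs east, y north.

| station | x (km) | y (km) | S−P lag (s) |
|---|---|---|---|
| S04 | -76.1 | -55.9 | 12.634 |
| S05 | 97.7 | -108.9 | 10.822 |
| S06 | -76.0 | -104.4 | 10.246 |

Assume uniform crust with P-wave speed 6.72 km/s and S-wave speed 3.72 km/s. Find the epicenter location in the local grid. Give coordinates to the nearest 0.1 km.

Distance from S−P lag: d = Δt · v_P v_S / (v_P − v_S) = Δt · (6.72·3.72)/(6.72−3.72) ≈ 8.3328·Δt.
So d_S04 = 105.28, d_S05 = 90.18, d_S06 = 85.38 km.
Circle about each station: (x + 76.1)² + (y + 55.9)² = 105.28²; (x − 97.7)² + (y + 108.9)² = 90.18²; (x + 76.0)² + (y + 104.4)² = 85.38².
Subtracting pairs of circle equations eliminates x²+y² and gives linear equations (the radical axes):
347.6 x − 106.0 y = 15439.93
0.2 x − 97.0 y = 11553.47
Solving the 2×2 system: x ≈ 8.1, y ≈ -119.1 km.

8.1 km east, -119.1 km north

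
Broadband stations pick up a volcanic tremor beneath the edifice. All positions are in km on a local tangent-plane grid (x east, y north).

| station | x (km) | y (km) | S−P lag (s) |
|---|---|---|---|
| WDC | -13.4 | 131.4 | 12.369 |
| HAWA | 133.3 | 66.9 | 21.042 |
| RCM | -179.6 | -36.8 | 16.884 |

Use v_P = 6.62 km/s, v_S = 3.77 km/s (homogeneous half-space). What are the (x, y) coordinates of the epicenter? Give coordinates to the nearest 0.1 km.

Distance from S−P lag: d = Δt · v_P v_S / (v_P − v_S) = Δt · (6.62·3.77)/(6.62−3.77) ≈ 8.7570·Δt.
So d_WDC = 108.32, d_HAWA = 184.26, d_RCM = 147.85 km.
Circle about each station: (x + 13.4)² + (y − 131.4)² = 108.32²; (x − 133.3)² + (y − 66.9)² = 184.26²; (x + 179.6)² + (y + 36.8)² = 147.85².
Subtracting the WDC equation from the HAWA and RCM equations removes the quadratic terms:
293.4 x − 129.0 y = -17419.55
-332.4 x − 336.4 y = 6038.48
Solving the 2×2 system: x ≈ -46.9, y ≈ 28.4 km.

-46.9 km east, 28.4 km north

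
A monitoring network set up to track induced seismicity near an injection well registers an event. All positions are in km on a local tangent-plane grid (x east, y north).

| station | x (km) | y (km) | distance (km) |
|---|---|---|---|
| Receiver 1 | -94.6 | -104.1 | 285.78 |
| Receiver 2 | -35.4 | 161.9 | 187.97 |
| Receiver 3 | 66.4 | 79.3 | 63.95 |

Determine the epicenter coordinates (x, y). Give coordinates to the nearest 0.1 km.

(130.0, 72.6)

Circle about each station: (x + 94.6)² + (y + 104.1)² = 285.78²; (x + 35.4)² + (y − 161.9)² = 187.97²; (x − 66.4)² + (y − 79.3)² = 63.95².
Subtracting the Receiver 1 equation from the Receiver 2 and Receiver 3 equations removes the quadratic terms:
118.4 x + 532.0 y = 54016.29
322.0 x + 366.8 y = 68492.09
Solving the 2×2 system: x ≈ 130.0, y ≈ 72.6 km.
Check against Receiver 1 (with the unrounded x, y): √((x + 94.6)²+(y + 104.1)²) = 285.78 ≈ 285.78 km. ✓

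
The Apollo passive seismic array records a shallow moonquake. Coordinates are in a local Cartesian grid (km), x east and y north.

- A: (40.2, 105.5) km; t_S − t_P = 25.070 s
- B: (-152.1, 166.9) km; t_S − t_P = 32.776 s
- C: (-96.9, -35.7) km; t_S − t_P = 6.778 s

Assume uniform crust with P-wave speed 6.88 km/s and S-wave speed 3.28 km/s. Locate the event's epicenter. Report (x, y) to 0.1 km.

-59.1 km east, -16.3 km north

Distance from S−P lag: d = Δt · v_P v_S / (v_P − v_S) = Δt · (6.88·3.28)/(6.88−3.28) ≈ 6.2684·Δt.
So d_A = 157.15, d_B = 205.45, d_C = 42.49 km.
Circle about each station: (x − 40.2)² + (y − 105.5)² = 157.15²; (x + 152.1)² + (y − 166.9)² = 205.45²; (x + 96.9)² + (y + 35.7)² = 42.49².
Subtracting pairs of circle equations eliminates x²+y² and gives linear equations (the radical axes):
-384.6 x + 122.8 y = 20730.15
-274.2 x − 282.4 y = 20808.53
Solving the 2×2 system: x ≈ -59.1, y ≈ -16.3 km.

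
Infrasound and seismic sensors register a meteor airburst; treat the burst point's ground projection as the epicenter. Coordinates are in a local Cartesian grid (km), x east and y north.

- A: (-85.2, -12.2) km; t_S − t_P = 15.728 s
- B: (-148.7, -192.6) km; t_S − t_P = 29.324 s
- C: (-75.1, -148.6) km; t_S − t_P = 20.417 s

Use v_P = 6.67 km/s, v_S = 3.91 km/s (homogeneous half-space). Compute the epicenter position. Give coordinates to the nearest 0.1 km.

63.4 km east, -14.3 km north

Distance from S−P lag: d = Δt · v_P v_S / (v_P − v_S) = Δt · (6.67·3.91)/(6.67−3.91) ≈ 9.4492·Δt.
So d_A = 148.62, d_B = 277.09, d_C = 192.92 km.
Circle about each station: (x + 85.2)² + (y + 12.2)² = 148.62²; (x + 148.7)² + (y + 192.6)² = 277.09²; (x + 75.1)² + (y + 148.6)² = 192.92².
Subtracting the A equation from the B and C equations removes the quadratic terms:
-127.0 x − 360.8 y = -2892.39
20.2 x − 272.8 y = 5183.87
Solving the 2×2 system: x ≈ 63.4, y ≈ -14.3 km.
Check against A (with the unrounded x, y): √((x + 85.2)²+(y + 12.2)²) = 148.63 ≈ 148.62 km. ✓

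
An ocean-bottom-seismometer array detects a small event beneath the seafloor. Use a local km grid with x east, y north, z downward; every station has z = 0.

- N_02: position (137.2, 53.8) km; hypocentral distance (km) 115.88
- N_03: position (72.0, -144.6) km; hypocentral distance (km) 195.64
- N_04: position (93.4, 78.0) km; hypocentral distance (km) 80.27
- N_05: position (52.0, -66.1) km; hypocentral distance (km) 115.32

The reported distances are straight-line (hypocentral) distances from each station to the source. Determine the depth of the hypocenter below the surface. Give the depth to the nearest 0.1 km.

19.5 km

Each station gives a sphere (x−x_i)² + (y−y_i)² + z² = d_i² (stations at z=0).
Subtracting the N_02 sphere from N_03 and N_04: z² cancels, leaving linear equations in x and y:
-130.4 x − 396.8 y = -20471.96
-87.6 x + 48.4 y = 74.18
Solving: x ≈ 23.408, y ≈ 43.900 km (keep extra digits for the depth step; rounded: 23.4, 43.9).
Then from the N_02 sphere: z² = 115.88² − (x − 137.2)² − (y − 53.8)² with x = 23.408, y = 43.900, so z ≈ 19.533 ≈ 19.5 km.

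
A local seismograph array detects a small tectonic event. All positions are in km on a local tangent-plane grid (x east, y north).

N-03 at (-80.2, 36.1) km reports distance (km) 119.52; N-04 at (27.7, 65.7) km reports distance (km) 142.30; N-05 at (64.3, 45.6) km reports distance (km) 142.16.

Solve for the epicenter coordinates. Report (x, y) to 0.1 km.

Circle about each station: (x + 80.2)² + (y − 36.1)² = 119.52²; (x − 27.7)² + (y − 65.7)² = 142.30²; (x − 64.3)² + (y − 45.6)² = 142.16².
Subtracting the N-03 equation from the N-04 and N-05 equations removes the quadratic terms:
215.8 x + 59.2 y = -8615.73
289.0 x + 19.0 y = -7445.84
Solving the 2×2 system: x ≈ -21.3, y ≈ -67.9 km.

(-21.3, -67.9)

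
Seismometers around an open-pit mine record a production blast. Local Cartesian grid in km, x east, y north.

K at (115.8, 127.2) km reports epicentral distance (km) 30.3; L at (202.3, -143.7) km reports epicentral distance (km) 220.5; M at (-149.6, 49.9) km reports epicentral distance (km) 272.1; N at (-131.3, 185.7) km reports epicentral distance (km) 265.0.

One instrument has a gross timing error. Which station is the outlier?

Solve using three stations at a time. Using K, M, N (subtract circle equations pairwise → linear system) gives (x, y) ≈ (118.4, 97.0).
Distances from that point to each station vs reported:
  K: calculated 30.4 vs reported 30.3 → residual 0.1 km
  L: calculated 254.9 vs reported 220.5 → residual 34.4 km
  M: calculated 272.1 vs reported 272.1 → residual 0.0 km
  N: calculated 265.0 vs reported 265.0 → residual 0.0 km
K, M, N are mutually consistent (residuals ≈ 0); L is off by 34.4 km.

L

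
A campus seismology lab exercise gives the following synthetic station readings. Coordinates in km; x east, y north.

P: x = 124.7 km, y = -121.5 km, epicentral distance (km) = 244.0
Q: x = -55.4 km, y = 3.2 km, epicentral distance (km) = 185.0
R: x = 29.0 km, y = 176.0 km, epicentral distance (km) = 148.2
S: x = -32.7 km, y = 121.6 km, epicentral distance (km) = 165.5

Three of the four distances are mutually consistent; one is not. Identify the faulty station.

P

Solve using three stations at a time. Using Q, R, S (subtract circle equations pairwise → linear system) gives (x, y) ≈ (120.7, 59.7).
Distances from that point to each station vs reported:
  P: calculated 181.2 vs reported 244.0 → residual 62.8 km
  Q: calculated 184.9 vs reported 185.0 → residual 0.1 km
  R: calculated 148.1 vs reported 148.2 → residual 0.1 km
  S: calculated 165.4 vs reported 165.5 → residual 0.1 km
Q, R, S are mutually consistent (residuals ≈ 0); P is off by 62.8 km.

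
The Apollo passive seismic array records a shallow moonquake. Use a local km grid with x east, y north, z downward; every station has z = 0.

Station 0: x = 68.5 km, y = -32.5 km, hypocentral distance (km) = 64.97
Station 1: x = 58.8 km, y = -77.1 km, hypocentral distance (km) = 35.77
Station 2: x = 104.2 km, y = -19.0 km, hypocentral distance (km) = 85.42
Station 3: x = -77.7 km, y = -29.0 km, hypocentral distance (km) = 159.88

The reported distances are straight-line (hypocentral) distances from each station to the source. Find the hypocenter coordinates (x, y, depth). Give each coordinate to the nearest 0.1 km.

(67.0, -88.5, 32.9)

Each station gives a sphere (x−x_i)² + (y−y_i)² + z² = d_i² (stations at z=0).
Subtracting the Station 0 sphere from Station 1 and Station 2: z² cancels, leaving linear equations in x and y:
-19.4 x − 89.2 y = 6594.96
71.4 x + 27.0 y = 2394.66
Solving: x ≈ 67.008, y ≈ -88.508 km (keep extra digits for the depth step; rounded: 67.0, -88.5).
Then from the Station 0 sphere: z² = 64.97² − (x − 68.5)² − (y + 32.5)² with x = 67.008, y = -88.508, so z ≈ 32.893 ≈ 32.9 km.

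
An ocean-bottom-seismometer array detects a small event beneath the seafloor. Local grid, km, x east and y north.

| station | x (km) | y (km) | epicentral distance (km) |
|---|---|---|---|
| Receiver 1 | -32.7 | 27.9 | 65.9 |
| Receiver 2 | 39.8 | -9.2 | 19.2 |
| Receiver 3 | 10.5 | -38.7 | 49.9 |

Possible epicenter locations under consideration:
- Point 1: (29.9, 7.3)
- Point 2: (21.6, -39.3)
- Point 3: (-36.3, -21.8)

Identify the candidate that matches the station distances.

Point 1

For each candidate, compare |candidate − station| to the reported distance:
Point 1: residuals Receiver 1 0.0, Receiver 2 0.0, Receiver 3 0.0 → max 0.0 km
Point 2: residuals Receiver 1 20.5, Receiver 2 16.0, Receiver 3 38.8 → max 38.8 km
Point 3: residuals Receiver 1 16.1, Receiver 2 57.9, Receiver 3 0.1 → max 57.9 km
Only Point 1 has all residuals ≈ 0.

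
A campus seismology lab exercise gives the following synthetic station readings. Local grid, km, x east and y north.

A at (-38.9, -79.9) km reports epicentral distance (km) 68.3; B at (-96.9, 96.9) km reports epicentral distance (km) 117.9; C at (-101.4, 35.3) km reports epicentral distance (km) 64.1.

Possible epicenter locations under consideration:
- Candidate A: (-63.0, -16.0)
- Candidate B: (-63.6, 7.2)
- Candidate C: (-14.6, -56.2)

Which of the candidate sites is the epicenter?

Candidate A

For each candidate, compare |candidate − station| to the reported distance:
Candidate A: residuals A 0.0, B 0.0, C 0.0 → max 0.0 km
Candidate B: residuals A 22.2, B 22.2, C 17.0 → max 22.2 km
Candidate C: residuals A 34.4, B 55.9, C 62.0 → max 62.0 km
Only Candidate A has all residuals ≈ 0.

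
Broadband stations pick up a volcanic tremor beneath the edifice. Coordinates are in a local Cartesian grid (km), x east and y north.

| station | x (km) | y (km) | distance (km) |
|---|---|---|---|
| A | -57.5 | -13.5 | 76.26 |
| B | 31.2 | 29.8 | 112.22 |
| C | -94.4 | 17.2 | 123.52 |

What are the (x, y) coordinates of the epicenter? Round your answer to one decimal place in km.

Circle about each station: (x + 57.5)² + (y + 13.5)² = 76.26²; (x − 31.2)² + (y − 29.8)² = 112.22²; (x + 94.4)² + (y − 17.2)² = 123.52².
Subtracting pairs of circle equations eliminates x²+y² and gives linear equations (the radical axes):
177.4 x + 86.6 y = -8404.76
-73.8 x + 61.4 y = -3722.90
Solving the 2×2 system: x ≈ -11.2, y ≈ -74.1 km.
Check against A (with the unrounded x, y): √((x + 57.5)²+(y + 13.5)²) = 76.26 ≈ 76.26 km. ✓

-11.2 km east, -74.1 km north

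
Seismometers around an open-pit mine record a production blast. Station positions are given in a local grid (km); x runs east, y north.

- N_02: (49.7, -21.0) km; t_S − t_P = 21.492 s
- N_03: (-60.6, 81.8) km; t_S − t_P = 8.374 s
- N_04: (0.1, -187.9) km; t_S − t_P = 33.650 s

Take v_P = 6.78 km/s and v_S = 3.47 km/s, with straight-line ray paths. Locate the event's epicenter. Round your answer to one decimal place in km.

Distance from S−P lag: d = Δt · v_P v_S / (v_P − v_S) = Δt · (6.78·3.47)/(6.78−3.47) ≈ 7.1077·Δt.
So d_N_02 = 152.76, d_N_03 = 59.52, d_N_04 = 239.18 km.
Circle about each station: (x − 49.7)² + (y + 21.0)² = 152.76²; (x + 60.6)² + (y − 81.8)² = 59.52²; (x − 0.1)² + (y + 187.9)² = 239.18².
Subtracting pairs of circle equations eliminates x²+y² and gives linear equations (the radical axes):
-220.6 x + 205.6 y = 27245.50
-99.2 x − 333.8 y = -1476.12
Solving the 2×2 system: x ≈ -93.5, y ≈ 32.2 km.

x ≈ -93.5 km, y ≈ 32.2 km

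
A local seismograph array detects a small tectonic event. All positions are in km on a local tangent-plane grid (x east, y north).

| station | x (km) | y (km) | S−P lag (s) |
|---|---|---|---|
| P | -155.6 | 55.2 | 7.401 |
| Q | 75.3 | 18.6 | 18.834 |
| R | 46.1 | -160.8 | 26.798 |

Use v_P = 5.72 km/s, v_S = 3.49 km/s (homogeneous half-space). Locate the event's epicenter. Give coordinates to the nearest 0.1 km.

Distance from S−P lag: d = Δt · v_P v_S / (v_P − v_S) = Δt · (5.72·3.49)/(5.72−3.49) ≈ 8.9519·Δt.
So d_P = 66.25, d_Q = 168.60, d_R = 239.89 km.
Circle about each station: (x + 155.6)² + (y − 55.2)² = 66.25²; (x − 75.3)² + (y − 18.6)² = 168.60²; (x − 46.1)² + (y + 160.8)² = 239.89².
Subtracting the P equation from the Q and R equations removes the quadratic terms:
461.8 x − 73.2 y = -45279.25
403.4 x − 432.0 y = -52434.70
Solving the 2×2 system: x ≈ -92.5, y ≈ 35.0 km.

x ≈ -92.5 km, y ≈ 35.0 km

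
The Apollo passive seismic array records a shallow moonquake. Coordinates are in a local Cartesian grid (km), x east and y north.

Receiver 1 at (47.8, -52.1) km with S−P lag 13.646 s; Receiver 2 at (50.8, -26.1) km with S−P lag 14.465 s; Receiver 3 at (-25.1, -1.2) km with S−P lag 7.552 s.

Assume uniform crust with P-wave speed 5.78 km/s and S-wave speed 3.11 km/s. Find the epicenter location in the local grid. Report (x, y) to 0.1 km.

Distance from S−P lag: d = Δt · v_P v_S / (v_P − v_S) = Δt · (5.78·3.11)/(5.78−3.11) ≈ 6.7325·Δt.
So d_Receiver 1 = 91.87, d_Receiver 2 = 97.39, d_Receiver 3 = 50.84 km.
Circle about each station: (x − 47.8)² + (y + 52.1)² = 91.87²; (x − 50.8)² + (y + 26.1)² = 97.39²; (x + 25.1)² + (y + 1.2)² = 50.84².
Subtracting the Receiver 1 equation from the Receiver 2 and Receiver 3 equations removes the quadratic terms:
6.0 x + 52.0 y = -2782.12
-145.8 x + 101.8 y = 1487.59
Solving the 2×2 system: x ≈ -44.0, y ≈ -48.4 km.

x ≈ -44.0 km, y ≈ -48.4 km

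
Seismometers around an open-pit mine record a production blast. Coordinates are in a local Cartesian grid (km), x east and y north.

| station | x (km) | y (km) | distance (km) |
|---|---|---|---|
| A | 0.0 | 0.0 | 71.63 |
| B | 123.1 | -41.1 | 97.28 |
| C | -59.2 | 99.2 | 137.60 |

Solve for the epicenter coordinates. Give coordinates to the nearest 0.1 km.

62.5 km east, 35.0 km north

Circle about each station: x² + y² = 71.63²; (x − 123.1)² + (y + 41.1)² = 97.28²; (x + 59.2)² + (y − 99.2)² = 137.60².
Subtracting the A equation from the B and C equations removes the quadratic terms:
246.2 x − 82.2 y = 12510.28
-118.4 x + 198.4 y = -457.62
Solving the 2×2 system: x ≈ 62.5, y ≈ 35.0 km.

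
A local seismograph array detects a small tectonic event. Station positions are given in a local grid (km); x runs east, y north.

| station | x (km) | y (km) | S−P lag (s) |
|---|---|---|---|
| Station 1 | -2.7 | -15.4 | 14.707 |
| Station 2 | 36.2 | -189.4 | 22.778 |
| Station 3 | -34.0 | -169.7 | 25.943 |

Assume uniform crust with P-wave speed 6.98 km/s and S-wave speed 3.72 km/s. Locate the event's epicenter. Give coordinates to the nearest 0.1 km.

Distance from S−P lag: d = Δt · v_P v_S / (v_P − v_S) = Δt · (6.98·3.72)/(6.98−3.72) ≈ 7.9649·Δt.
So d_Station 1 = 117.14, d_Station 2 = 181.42, d_Station 3 = 206.63 km.
Circle about each station: (x + 2.7)² + (y + 15.4)² = 117.14²; (x − 36.2)² + (y + 189.4)² = 181.42²; (x + 34.0)² + (y + 169.7)² = 206.63².
Subtracting the Station 1 equation from the Station 2 and Station 3 equations removes the quadratic terms:
77.8 x − 348.0 y = 17746.91
-62.6 x − 308.6 y = 735.46
Solving the 2×2 system: x ≈ 114.0, y ≈ -25.5 km.

114.0 km east, -25.5 km north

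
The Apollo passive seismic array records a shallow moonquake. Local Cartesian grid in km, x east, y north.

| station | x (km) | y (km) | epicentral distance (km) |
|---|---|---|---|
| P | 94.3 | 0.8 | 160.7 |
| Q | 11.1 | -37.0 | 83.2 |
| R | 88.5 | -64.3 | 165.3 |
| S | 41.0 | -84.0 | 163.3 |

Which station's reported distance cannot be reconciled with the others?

Solve using three stations at a time. Using P, Q, R (subtract circle equations pairwise → linear system) gives (x, y) ≈ (-66.3, -6.2).
Distances from that point to each station vs reported:
  P: calculated 160.8 vs reported 160.7 → residual 0.1 km
  Q: calculated 83.3 vs reported 83.2 → residual 0.1 km
  R: calculated 165.4 vs reported 165.3 → residual 0.1 km
  S: calculated 132.6 vs reported 163.3 → residual 30.7 km
P, Q, R are mutually consistent (residuals ≈ 0); S is off by 30.7 km.

S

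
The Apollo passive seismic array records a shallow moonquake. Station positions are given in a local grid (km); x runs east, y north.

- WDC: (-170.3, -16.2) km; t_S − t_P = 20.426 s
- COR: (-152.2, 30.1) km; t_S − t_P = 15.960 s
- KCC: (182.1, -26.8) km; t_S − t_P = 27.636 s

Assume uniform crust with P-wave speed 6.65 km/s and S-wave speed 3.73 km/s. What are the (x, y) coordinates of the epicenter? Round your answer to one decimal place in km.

Distance from S−P lag: d = Δt · v_P v_S / (v_P − v_S) = Δt · (6.65·3.73)/(6.65−3.73) ≈ 8.4947·Δt.
So d_WDC = 173.51, d_COR = 135.58, d_KCC = 234.76 km.
Circle about each station: (x + 170.3)² + (y + 16.2)² = 173.51²; (x + 152.2)² + (y − 30.1)² = 135.58²; (x − 182.1)² + (y + 26.8)² = 234.76².
Subtracting pairs of circle equations eliminates x²+y² and gives linear equations (the radical axes):
36.2 x + 92.6 y = 6530.10
704.8 x − 21.2 y = -20392.42
Solving the 2×2 system: x ≈ -26.5, y ≈ 80.9 km.

x ≈ -26.5 km, y ≈ 80.9 km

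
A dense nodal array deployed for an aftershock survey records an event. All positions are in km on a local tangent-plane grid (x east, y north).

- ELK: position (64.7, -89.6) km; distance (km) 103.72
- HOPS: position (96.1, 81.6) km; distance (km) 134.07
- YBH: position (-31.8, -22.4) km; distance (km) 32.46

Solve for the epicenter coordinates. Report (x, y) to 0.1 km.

(-1.8, -10.0)

Circle about each station: (x − 64.7)² + (y + 89.6)² = 103.72²; (x − 96.1)² + (y − 81.6)² = 134.07²; (x + 31.8)² + (y + 22.4)² = 32.46².
Subtracting pairs of circle equations eliminates x²+y² and gives linear equations (the radical axes):
62.8 x + 342.4 y = -3537.41
-193.0 x + 134.4 y = -997.06
Solving the 2×2 system: x ≈ -1.8, y ≈ -10.0 km.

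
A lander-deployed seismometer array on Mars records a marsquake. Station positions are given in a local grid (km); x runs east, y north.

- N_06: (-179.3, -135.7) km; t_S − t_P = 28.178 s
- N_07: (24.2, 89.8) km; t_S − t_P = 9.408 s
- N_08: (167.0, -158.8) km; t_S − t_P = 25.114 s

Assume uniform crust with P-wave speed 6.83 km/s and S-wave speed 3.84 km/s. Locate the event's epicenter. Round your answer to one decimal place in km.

Distance from S−P lag: d = Δt · v_P v_S / (v_P − v_S) = Δt · (6.83·3.84)/(6.83−3.84) ≈ 8.7716·Δt.
So d_N_06 = 247.17, d_N_07 = 82.52, d_N_08 = 220.29 km.
Circle about each station: (x + 179.3)² + (y + 135.7)² = 247.17²; (x − 24.2)² + (y − 89.8)² = 82.52²; (x − 167.0)² + (y + 158.8)² = 220.29².
Subtracting the N_06 equation from the N_07 and N_08 equations removes the quadratic terms:
407.0 x + 451.0 y = 12370.16
692.6 x − 46.2 y = 15108.78
Solving the 2×2 system: x ≈ 22.3, y ≈ 7.3 km.

(22.3, 7.3)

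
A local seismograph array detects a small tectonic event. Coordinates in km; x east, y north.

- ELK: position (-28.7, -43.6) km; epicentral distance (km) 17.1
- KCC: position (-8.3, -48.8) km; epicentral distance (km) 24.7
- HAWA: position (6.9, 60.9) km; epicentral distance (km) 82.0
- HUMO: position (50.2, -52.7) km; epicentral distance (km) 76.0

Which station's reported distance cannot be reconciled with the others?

Solve using three stations at a time. Using ELK, KCC, HUMO (subtract circle equations pairwise → linear system) gives (x, y) ≈ (-21.7, -28.2).
Distances from that point to each station vs reported:
  ELK: calculated 16.9 vs reported 17.1 → residual 0.2 km
  KCC: calculated 24.6 vs reported 24.7 → residual 0.1 km
  HAWA: calculated 93.6 vs reported 82.0 → residual 11.6 km
  HUMO: calculated 76.0 vs reported 76.0 → residual 0.0 km
ELK, KCC, HUMO are mutually consistent (residuals ≈ 0); HAWA is off by 11.6 km.

HAWA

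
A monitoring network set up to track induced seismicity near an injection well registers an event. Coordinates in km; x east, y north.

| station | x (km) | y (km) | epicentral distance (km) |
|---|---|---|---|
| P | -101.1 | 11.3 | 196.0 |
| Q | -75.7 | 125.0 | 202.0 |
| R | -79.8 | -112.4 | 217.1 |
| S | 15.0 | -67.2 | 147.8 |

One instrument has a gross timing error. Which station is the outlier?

Solve using three stations at a time. Using P, Q, R (subtract circle equations pairwise → linear system) gives (x, y) ≈ (95.2, 16.6).
Distances from that point to each station vs reported:
  P: calculated 196.3 vs reported 196.0 → residual 0.3 km
  Q: calculated 202.3 vs reported 202.0 → residual 0.3 km
  R: calculated 217.4 vs reported 217.1 → residual 0.3 km
  S: calculated 116.0 vs reported 147.8 → residual 31.8 km
P, Q, R are mutually consistent (residuals ≈ 0); S is off by 31.8 km.

S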